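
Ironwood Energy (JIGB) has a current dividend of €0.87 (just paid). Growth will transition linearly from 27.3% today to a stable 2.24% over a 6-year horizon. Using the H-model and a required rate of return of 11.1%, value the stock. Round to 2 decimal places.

H-model: P₀ = D₀[(1+g_L) + H(g_S−g_L)]/(r−g_L), with H = 6/2 = 3.
P₀ = 0.87 × [(1+0.0224) + 3×(0.273−0.0224)] / (0.111−0.0224)
   = 0.87 × 1.7742 / 0.0886 = 17.4216

€17.42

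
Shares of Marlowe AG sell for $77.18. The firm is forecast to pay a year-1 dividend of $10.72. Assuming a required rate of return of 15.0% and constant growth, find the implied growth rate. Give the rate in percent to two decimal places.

From P₀ = D₁/(r − g), the implied growth is g = r − D₁/P₀.
g = 0.15 − 10.72/77.18 = 0.15 − 0.13890 = 0.01110

1.11%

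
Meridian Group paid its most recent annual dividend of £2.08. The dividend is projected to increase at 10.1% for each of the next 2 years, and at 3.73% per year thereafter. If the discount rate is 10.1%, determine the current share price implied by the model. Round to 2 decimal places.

Two-stage DDM. Project D₁…D_2 at 0.101, terminal growth 0.0373, discount at r = 0.101.
D_1 = 2.2901
D_2 = 2.5214
Terminal value at t=2: TV = D_3/(r−g) = 2.6154/(0.101−0.0373) = 41.0585
P₀ = 2.2901/(1+0.101)^1 + 2.5214/(1+0.101)^2 + 41.0585/(1+0.101)^2 = 38.0310

£38.03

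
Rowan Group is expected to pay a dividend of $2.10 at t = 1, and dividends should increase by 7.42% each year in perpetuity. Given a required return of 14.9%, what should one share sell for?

Gordon growth model: P₀ = D₁/(r − g), with D₁ = 2.10 given directly.
P₀ = 2.1000 / (0.149 − 0.0742) = 2.1000 / 0.0748 = 28.0749

$28.07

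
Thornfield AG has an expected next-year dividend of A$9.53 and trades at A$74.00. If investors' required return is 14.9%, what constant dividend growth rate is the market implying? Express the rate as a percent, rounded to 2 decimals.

2.02%

From P₀ = D₁/(r − g), the implied growth is g = r − D₁/P₀.
g = 0.149 − 9.53/74.00 = 0.149 − 0.12878 = 0.02022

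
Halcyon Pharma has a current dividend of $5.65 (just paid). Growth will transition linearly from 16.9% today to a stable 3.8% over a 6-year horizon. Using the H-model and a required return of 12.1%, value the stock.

$97.41

H-model: P₀ = D₀[(1+g_L) + H(g_S−g_L)]/(r−g_L), with H = 6/2 = 3.
P₀ = 5.65 × [(1+0.038) + 3×(0.169−0.038)] / (0.121−0.038)
   = 5.65 × 1.4310 / 0.083 = 97.4114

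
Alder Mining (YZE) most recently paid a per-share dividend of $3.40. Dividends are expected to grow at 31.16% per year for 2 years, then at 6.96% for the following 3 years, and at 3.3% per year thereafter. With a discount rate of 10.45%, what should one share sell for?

$85.23

Three-stage DDM. Project D₁…D_5; terminal Gordon value at t=5 with g = 0.033; discount at r = 0.1045.
D_1 = 4.4594
D_2 = 5.8490
D_3 = 6.2561
D_4 = 6.6915
D_5 = 7.1572
TV_5 = 7.3934/(0.1045−0.033) = 103.4047
P₀ = Σ Dₜ/(1+r)ᵗ + TV_5/(1+r)^5 = 85.2347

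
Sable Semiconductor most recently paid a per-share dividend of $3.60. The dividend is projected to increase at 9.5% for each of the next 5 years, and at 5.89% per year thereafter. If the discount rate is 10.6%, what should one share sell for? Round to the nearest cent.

$94.46

Two-stage DDM. Project D₁…D_5 at 0.095, terminal growth 0.0589, discount at r = 0.106.
D_1 = 3.9420
D_2 = 4.3165
D_3 = 4.7266
D_4 = 5.1756
D_5 = 5.6673
Terminal value at t=5: TV = D_6/(r−g) = 6.0011/(0.106−0.0589) = 127.4111
P₀ = 3.9420/(1+0.106)^1 + 4.3165/(1+0.106)^2 + 4.7266/(1+0.106)^3 + 5.1756/(1+0.106)^4 + 5.6673/(1+0.106)^5 + 127.4111/(1+0.106)^5 = 94.4595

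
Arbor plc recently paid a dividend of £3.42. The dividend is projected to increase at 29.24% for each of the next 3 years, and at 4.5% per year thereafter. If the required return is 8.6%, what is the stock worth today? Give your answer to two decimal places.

£161.59

Two-stage DDM. Project D₁…D_3 at 0.2924, terminal growth 0.045, discount at r = 0.086.
D_1 = 4.4200
D_2 = 5.7124
D_3 = 7.3827
Terminal value at t=3: TV = D_4/(r−g) = 7.7150/(0.086−0.045) = 188.1696
P₀ = 4.4200/(1+0.086)^1 + 5.7124/(1+0.086)^2 + 7.3827/(1+0.086)^3 + 188.1696/(1+0.086)^3 = 161.5904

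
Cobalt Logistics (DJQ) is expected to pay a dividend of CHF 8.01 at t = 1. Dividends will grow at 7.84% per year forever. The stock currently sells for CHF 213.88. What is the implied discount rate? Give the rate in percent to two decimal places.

11.59%

Rearranging the constant-growth DDM: r = D₁/P₀ + g.
r = 8.0100 / 213.88 + 0.0784 = 0.03745 + 0.0784 = 0.11585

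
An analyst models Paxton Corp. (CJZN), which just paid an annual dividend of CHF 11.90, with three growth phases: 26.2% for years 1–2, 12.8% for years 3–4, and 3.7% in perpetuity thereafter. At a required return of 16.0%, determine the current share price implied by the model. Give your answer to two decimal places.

Three-stage DDM. Project D₁…D_4; terminal Gordon value at t=4 with g = 0.037; discount at r = 0.16.
D_1 = 15.0178
D_2 = 18.9525
D_3 = 21.3784
D_4 = 24.1148
TV_4 = 25.0071/(0.16−0.037) = 203.3094
P₀ = Σ Dₜ/(1+r)ᵗ + TV_4/(1+r)^4 = 166.3318

CHF 166.33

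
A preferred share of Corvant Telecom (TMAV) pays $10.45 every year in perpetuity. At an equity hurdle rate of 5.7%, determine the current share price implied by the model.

Zero-growth DDM (perpetuity): P₀ = D/r = 10.45 / 0.057 = 183.3333

$183.33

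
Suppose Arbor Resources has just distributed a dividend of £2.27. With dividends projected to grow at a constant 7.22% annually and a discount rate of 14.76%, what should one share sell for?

Gordon growth model: P₀ = D₁/(r − g). D₁ = 2.27 × (1 + 0.0722) = 2.4339.
P₀ = 2.4339 / (0.1476 − 0.0722) = 2.4339 / 0.0754 = 32.2798

£32.28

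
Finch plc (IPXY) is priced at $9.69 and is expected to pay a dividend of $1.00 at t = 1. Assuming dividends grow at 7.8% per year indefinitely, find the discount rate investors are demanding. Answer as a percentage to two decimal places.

18.12%

Rearranging the constant-growth DDM: r = D₁/P₀ + g.
r = 1.0000 / 9.69 + 0.078 = 0.10320 + 0.078 = 0.18120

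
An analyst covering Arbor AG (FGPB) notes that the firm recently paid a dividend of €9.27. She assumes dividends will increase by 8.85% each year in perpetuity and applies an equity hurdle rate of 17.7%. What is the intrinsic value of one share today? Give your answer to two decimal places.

Gordon growth model: P₀ = D₁/(r − g). D₁ = 9.27 × (1 + 0.0885) = 10.0904.
P₀ = 10.0904 / (0.177 − 0.0885) = 10.0904 / 0.0885 = 114.0158

€114.02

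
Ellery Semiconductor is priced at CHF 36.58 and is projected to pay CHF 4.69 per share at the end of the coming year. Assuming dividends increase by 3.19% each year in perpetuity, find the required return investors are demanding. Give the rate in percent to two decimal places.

Rearranging the constant-growth DDM: r = D₁/P₀ + g.
r = 4.6900 / 36.58 + 0.0319 = 0.12821 + 0.0319 = 0.16011

16.01%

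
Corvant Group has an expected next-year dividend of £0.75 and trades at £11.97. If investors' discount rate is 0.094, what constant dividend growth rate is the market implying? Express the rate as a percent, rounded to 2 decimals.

From P₀ = D₁/(r − g), the implied growth is g = r − D₁/P₀.
g = 0.094 − 0.75/11.97 = 0.094 − 0.06266 = 0.03134

3.13%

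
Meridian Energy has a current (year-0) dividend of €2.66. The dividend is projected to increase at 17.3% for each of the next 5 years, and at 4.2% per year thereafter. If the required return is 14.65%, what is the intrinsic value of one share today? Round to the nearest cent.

€43.99

Two-stage DDM. Project D₁…D_5 at 0.173, terminal growth 0.042, discount at r = 0.1465.
D_1 = 3.1202
D_2 = 3.6600
D_3 = 4.2931
D_4 = 5.0359
D_5 = 5.9071
Terminal value at t=5: TV = D_6/(r−g) = 6.1552/(0.1465−0.042) = 58.9011
P₀ = 3.1202/(1+0.1465)^1 + 3.6600/(1+0.1465)^2 + 4.2931/(1+0.1465)^3 + 5.0359/(1+0.1465)^4 + 5.9071/(1+0.1465)^5 + 58.9011/(1+0.1465)^5 = 43.9851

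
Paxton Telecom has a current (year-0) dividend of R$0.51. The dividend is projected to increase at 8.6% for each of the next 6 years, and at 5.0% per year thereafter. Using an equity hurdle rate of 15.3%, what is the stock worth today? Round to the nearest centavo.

R$6.12

Two-stage DDM. Project D₁…D_6 at 0.086, terminal growth 0.05, discount at r = 0.153.
D_1 = 0.5539
D_2 = 0.6015
D_3 = 0.6532
D_4 = 0.7094
D_5 = 0.7704
D_6 = 0.8367
Terminal value at t=6: TV = D_7/(r−g) = 0.8785/(0.153−0.05) = 8.5291
P₀ = 0.5539/(1+0.153)^1 + 0.6015/(1+0.153)^2 + 0.6532/(1+0.153)^3 + 0.7094/(1+0.153)^4 + 0.7704/(1+0.153)^5 + 0.8367/(1+0.153)^6 + 8.5291/(1+0.153)^6 = 6.1247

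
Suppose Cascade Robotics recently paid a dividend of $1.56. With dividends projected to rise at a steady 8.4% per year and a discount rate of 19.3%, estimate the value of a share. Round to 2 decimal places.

Gordon growth model: P₀ = D₁/(r − g). D₁ = 1.56 × (1 + 0.084) = 1.6910.
P₀ = 1.6910 / (0.193 − 0.084) = 1.6910 / 0.109 = 15.5141

$15.51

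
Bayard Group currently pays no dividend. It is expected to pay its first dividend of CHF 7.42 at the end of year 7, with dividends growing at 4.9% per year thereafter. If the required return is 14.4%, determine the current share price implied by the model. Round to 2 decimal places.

Deferred-dividend DDM. At t=6 the remaining stream is a growing perpetuity with first payment D_7 = 7.42.
V_6 = D_7/(r−g) = 7.42/(0.144−0.049) = 78.1053
P₀ = V_6/(1+r)^6 = 78.1053/(1+0.144)^6 = 34.8437

CHF 34.84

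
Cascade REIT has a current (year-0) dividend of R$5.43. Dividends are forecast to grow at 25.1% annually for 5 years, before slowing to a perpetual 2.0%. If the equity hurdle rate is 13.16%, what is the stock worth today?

R$119.00

Two-stage DDM. Project D₁…D_5 at 0.251, terminal growth 0.02, discount at r = 0.1316.
D_1 = 6.7929
D_2 = 8.4980
D_3 = 10.6309
D_4 = 13.2993
D_5 = 16.6374
Terminal value at t=5: TV = D_6/(r−g) = 16.9702/(0.1316−0.02) = 152.0626
P₀ = 6.7929/(1+0.1316)^1 + 8.4980/(1+0.1316)^2 + 10.6309/(1+0.1316)^3 + 13.2993/(1+0.1316)^4 + 16.6374/(1+0.1316)^5 + 152.0626/(1+0.1316)^5 = 119.0046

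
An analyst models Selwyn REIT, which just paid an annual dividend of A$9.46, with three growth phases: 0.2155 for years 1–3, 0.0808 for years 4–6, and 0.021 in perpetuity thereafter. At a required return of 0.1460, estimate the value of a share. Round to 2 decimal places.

Three-stage DDM. Project D₁…D_6; terminal Gordon value at t=6 with g = 0.021; discount at r = 0.146.
D_1 = 11.4986
D_2 = 13.9766
D_3 = 16.9885
D_4 = 18.3612
D_5 = 19.8448
D_6 = 21.4483
TV_6 = 21.8987/(0.146−0.021) = 175.1894
P₀ = Σ Dₜ/(1+r)ᵗ + TV_6/(1+r)^6 = 139.4566

A$139.46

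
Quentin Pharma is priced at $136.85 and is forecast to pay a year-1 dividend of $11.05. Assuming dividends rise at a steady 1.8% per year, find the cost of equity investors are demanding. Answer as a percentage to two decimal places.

9.87%

Rearranging the constant-growth DDM: r = D₁/P₀ + g.
r = 11.0500 / 136.85 + 0.018 = 0.08075 + 0.018 = 0.09875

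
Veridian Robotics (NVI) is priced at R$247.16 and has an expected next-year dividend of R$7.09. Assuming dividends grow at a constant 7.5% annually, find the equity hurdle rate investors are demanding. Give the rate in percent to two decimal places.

Rearranging the constant-growth DDM: r = D₁/P₀ + g.
r = 7.0900 / 247.16 + 0.075 = 0.02869 + 0.075 = 0.10369

10.37%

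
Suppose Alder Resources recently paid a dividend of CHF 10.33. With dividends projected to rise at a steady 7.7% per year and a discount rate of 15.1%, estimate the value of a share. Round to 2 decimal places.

CHF 150.34

Gordon growth model: P₀ = D₁/(r − g). D₁ = 10.33 × (1 + 0.077) = 11.1254.
P₀ = 11.1254 / (0.151 − 0.077) = 11.1254 / 0.074 = 150.3434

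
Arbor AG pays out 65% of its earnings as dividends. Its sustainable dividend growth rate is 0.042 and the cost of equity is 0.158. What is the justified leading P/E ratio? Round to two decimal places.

Justified leading P/E = b/(r−g) = 0.65/(0.158−0.042) = 5.6034

5.60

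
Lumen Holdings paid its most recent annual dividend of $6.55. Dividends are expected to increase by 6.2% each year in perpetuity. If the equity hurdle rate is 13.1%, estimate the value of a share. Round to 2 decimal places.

Gordon growth model: P₀ = D₁/(r − g). D₁ = 6.55 × (1 + 0.062) = 6.9561.
P₀ = 6.9561 / (0.131 − 0.062) = 6.9561 / 0.069 = 100.8130

$100.81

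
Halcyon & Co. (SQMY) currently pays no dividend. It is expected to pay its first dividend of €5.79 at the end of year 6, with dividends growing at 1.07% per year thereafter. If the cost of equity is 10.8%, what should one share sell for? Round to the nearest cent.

€35.63

Deferred-dividend DDM. At t=5 the remaining stream is a growing perpetuity with first payment D_6 = 5.79.
V_5 = D_6/(r−g) = 5.79/(0.108−0.0107) = 59.5067
P₀ = V_5/(1+r)^5 = 59.5067/(1+0.108)^5 = 35.6342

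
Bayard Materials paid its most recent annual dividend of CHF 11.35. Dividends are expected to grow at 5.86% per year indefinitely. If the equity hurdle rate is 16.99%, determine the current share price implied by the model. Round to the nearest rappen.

CHF 107.95

Gordon growth model: P₀ = D₁/(r − g). D₁ = 11.35 × (1 + 0.0586) = 12.0151.
P₀ = 12.0151 / (0.1699 − 0.0586) = 12.0151 / 0.1113 = 107.9525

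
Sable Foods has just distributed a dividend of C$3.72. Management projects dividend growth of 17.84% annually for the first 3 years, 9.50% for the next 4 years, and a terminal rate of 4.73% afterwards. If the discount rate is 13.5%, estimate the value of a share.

C$70.34

Three-stage DDM. Project D₁…D_7; terminal Gordon value at t=7 with g = 0.0473; discount at r = 0.135.
D_1 = 4.3836
D_2 = 5.1657
D_3 = 6.0873
D_4 = 6.6655
D_5 = 7.2988
D_6 = 7.9921
D_7 = 8.7514
TV_7 = 9.1653/(0.135−0.0473) = 104.5079
P₀ = Σ Dₜ/(1+r)ᵗ + TV_7/(1+r)^7 = 70.3424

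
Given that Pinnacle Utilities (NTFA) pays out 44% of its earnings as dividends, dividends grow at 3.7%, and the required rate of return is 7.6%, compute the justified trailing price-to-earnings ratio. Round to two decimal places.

11.70

Justified trailing P/E = b(1+g)/(r−g) = 0.44×(1+0.037)/(0.076−0.037) = 11.6995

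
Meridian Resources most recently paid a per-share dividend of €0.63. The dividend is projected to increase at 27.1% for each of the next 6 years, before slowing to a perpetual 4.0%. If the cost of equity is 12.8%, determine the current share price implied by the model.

Two-stage DDM. Project D₁…D_6 at 0.271, terminal growth 0.04, discount at r = 0.128.
D_1 = 0.8007
D_2 = 1.0177
D_3 = 1.2935
D_4 = 1.6441
D_5 = 2.0896
D_6 = 2.6559
Terminal value at t=6: TV = D_7/(r−g) = 2.7621/(0.128−0.04) = 31.3881
P₀ = 0.8007/(1+0.128)^1 + 1.0177/(1+0.128)^2 + 1.2935/(1+0.128)^3 + 1.6441/(1+0.128)^4 + 2.0896/(1+0.128)^5 + 2.6559/(1+0.128)^6 + 31.3881/(1+0.128)^6 = 21.0974

€21.10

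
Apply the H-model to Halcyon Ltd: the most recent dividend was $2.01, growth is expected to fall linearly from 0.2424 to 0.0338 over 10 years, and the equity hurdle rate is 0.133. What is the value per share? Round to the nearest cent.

H-model: P₀ = D₀[(1+g_L) + H(g_S−g_L)]/(r−g_L), with H = 10/2 = 5.
P₀ = 2.01 × [(1+0.0338) + 5×(0.2424−0.0338)] / (0.133−0.0338)
   = 2.01 × 2.0768 / 0.0992 = 42.0803

$42.08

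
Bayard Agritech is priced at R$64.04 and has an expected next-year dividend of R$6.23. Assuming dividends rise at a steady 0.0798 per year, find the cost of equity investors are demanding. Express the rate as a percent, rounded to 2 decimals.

Rearranging the constant-growth DDM: r = D₁/P₀ + g.
r = 6.2300 / 64.04 + 0.0798 = 0.09728 + 0.0798 = 0.17708

17.71%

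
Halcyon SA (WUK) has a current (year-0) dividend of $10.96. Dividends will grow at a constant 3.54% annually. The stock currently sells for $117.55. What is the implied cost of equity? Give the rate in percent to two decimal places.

13.19%

Rearranging the constant-growth DDM: r = D₁/P₀ + g.
D₁ = 10.96 × (1 + 0.0354) = 11.3480.
r = 11.3480 / 117.55 + 0.0354 = 0.09654 + 0.0354 = 0.13194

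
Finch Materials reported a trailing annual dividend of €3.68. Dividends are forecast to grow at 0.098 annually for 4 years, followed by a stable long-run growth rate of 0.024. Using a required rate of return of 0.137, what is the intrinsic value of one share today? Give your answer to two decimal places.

Two-stage DDM. Project D₁…D_4 at 0.098, terminal growth 0.024, discount at r = 0.137.
D_1 = 4.0406
D_2 = 4.4366
D_3 = 4.8714
D_4 = 5.3488
Terminal value at t=4: TV = D_5/(r−g) = 5.4772/(0.137−0.024) = 48.4706
P₀ = 4.0406/(1+0.137)^1 + 4.4366/(1+0.137)^2 + 4.8714/(1+0.137)^3 + 5.3488/(1+0.137)^4 + 48.4706/(1+0.137)^4 = 42.5029

€42.50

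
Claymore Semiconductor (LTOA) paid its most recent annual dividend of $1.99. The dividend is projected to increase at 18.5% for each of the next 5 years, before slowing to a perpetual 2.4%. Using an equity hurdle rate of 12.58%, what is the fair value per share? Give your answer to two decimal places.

$37.50

Two-stage DDM. Project D₁…D_5 at 0.185, terminal growth 0.024, discount at r = 0.1258.
D_1 = 2.3582
D_2 = 2.7944
D_3 = 3.3114
D_4 = 3.9240
D_5 = 4.6499
Terminal value at t=5: TV = D_6/(r−g) = 4.7615/(0.1258−0.024) = 46.7732
P₀ = 2.3582/(1+0.1258)^1 + 2.7944/(1+0.1258)^2 + 3.3114/(1+0.1258)^3 + 3.9240/(1+0.1258)^4 + 4.6499/(1+0.1258)^5 + 46.7732/(1+0.1258)^5 = 37.4979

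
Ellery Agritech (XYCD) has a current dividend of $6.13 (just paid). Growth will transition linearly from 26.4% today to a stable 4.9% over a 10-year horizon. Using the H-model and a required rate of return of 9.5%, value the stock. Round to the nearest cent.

$283.05

H-model: P₀ = D₀[(1+g_L) + H(g_S−g_L)]/(r−g_L), with H = 10/2 = 5.
P₀ = 6.13 × [(1+0.049) + 5×(0.264−0.049)] / (0.095−0.049)
   = 6.13 × 2.1240 / 0.046 = 283.0461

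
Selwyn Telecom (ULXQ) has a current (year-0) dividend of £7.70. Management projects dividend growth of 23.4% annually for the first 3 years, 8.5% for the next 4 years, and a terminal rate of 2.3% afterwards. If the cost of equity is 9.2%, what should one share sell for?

£233.94

Three-stage DDM. Project D₁…D_7; terminal Gordon value at t=7 with g = 0.023; discount at r = 0.092.
D_1 = 9.5018
D_2 = 11.7252
D_3 = 14.4689
D_4 = 15.6988
D_5 = 17.0332
D_6 = 18.4810
D_7 = 20.0519
TV_7 = 20.5131/(0.092−0.023) = 297.2910
P₀ = Σ Dₜ/(1+r)ᵗ + TV_7/(1+r)^7 = 233.9380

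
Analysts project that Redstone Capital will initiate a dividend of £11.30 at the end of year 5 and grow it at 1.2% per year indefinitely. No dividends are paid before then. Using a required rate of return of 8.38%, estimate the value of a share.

Deferred-dividend DDM. At t=4 the remaining stream is a growing perpetuity with first payment D_5 = 11.30.
V_4 = D_5/(r−g) = 11.30/(0.0838−0.012) = 157.3816
P₀ = V_4/(1+r)^4 = 157.3816/(1+0.0838)^4 = 114.0663

£114.07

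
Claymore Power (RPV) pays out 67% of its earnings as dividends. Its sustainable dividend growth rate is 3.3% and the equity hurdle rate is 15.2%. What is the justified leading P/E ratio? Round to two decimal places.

Justified leading P/E = b/(r−g) = 0.67/(0.152−0.033) = 5.6303

5.63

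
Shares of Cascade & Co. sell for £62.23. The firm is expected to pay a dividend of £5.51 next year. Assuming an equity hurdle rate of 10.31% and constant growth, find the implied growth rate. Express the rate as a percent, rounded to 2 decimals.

From P₀ = D₁/(r − g), the implied growth is g = r − D₁/P₀.
g = 0.1031 − 5.51/62.23 = 0.1031 − 0.08854 = 0.01456

1.46%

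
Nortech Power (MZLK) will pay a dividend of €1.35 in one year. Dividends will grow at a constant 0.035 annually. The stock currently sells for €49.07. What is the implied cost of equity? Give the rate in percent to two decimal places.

6.25%

Rearranging the constant-growth DDM: r = D₁/P₀ + g.
r = 1.3500 / 49.07 + 0.035 = 0.02751 + 0.035 = 0.06251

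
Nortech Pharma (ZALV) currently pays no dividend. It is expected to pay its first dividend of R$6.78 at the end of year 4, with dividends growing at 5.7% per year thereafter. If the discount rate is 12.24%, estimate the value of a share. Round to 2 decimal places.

Deferred-dividend DDM. At t=3 the remaining stream is a growing perpetuity with first payment D_4 = 6.78.
V_3 = D_4/(r−g) = 6.78/(0.1224−0.057) = 103.6697
P₀ = V_3/(1+r)^3 = 103.6697/(1+0.1224)^3 = 73.3177

R$73.32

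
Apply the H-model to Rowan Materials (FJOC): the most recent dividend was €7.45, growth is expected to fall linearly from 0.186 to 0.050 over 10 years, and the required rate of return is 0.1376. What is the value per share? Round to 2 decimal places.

H-model: P₀ = D₀[(1+g_L) + H(g_S−g_L)]/(r−g_L), with H = 10/2 = 5.
P₀ = 7.45 × [(1+0.05) + 5×(0.186−0.05)] / (0.1376−0.05)
   = 7.45 × 1.7300 / 0.0876 = 147.1290

€147.13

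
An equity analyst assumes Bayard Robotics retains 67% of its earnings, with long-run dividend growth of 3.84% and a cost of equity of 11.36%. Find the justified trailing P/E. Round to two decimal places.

Payout ratio b = 1 − 0.67 = 0.33.
Justified trailing P/E = b(1+g)/(r−g) = 0.33×(1+0.0384)/(0.1136−0.0384) = 4.5568

4.56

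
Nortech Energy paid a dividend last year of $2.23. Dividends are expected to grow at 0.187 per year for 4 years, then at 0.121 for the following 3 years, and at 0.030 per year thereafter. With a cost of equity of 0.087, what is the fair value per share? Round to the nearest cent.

$84.14

Three-stage DDM. Project D₁…D_7; terminal Gordon value at t=7 with g = 0.03; discount at r = 0.087.
D_1 = 2.6470
D_2 = 3.1420
D_3 = 3.7296
D_4 = 4.4270
D_5 = 4.9626
D_6 = 5.5631
D_7 = 6.2363
TV_7 = 6.4234/(0.087−0.03) = 112.6904
P₀ = Σ Dₜ/(1+r)ᵗ + TV_7/(1+r)^7 = 84.1359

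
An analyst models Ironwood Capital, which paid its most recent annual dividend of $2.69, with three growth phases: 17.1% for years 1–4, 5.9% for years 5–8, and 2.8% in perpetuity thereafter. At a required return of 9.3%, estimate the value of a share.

Three-stage DDM. Project D₁…D_8; terminal Gordon value at t=8 with g = 0.028; discount at r = 0.093.
D_1 = 3.1500
D_2 = 3.6886
D_3 = 4.3194
D_4 = 5.0580
D_5 = 5.3564
D_6 = 5.6725
D_7 = 6.0071
D_8 = 6.3616
TV_8 = 6.5397/(0.093−0.028) = 100.6105
P₀ = Σ Dₜ/(1+r)ᵗ + TV_8/(1+r)^8 = 75.3240

$75.32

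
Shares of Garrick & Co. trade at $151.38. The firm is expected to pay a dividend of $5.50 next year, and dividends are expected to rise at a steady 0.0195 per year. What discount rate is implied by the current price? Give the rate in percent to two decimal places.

Rearranging the constant-growth DDM: r = D₁/P₀ + g.
r = 5.5000 / 151.38 + 0.0195 = 0.03633 + 0.0195 = 0.05583

5.58%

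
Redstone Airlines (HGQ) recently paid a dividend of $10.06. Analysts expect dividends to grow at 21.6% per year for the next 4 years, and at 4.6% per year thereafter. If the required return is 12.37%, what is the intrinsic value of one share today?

$234.92

Two-stage DDM. Project D₁…D_4 at 0.216, terminal growth 0.046, discount at r = 0.1237.
D_1 = 12.2330
D_2 = 14.8753
D_3 = 18.0883
D_4 = 21.9954
Terminal value at t=4: TV = D_5/(r−g) = 23.0072/(0.1237−0.046) = 296.1031
P₀ = 12.2330/(1+0.1237)^1 + 14.8753/(1+0.1237)^2 + 18.0883/(1+0.1237)^3 + 21.9954/(1+0.1237)^4 + 296.1031/(1+0.1237)^4 = 234.9229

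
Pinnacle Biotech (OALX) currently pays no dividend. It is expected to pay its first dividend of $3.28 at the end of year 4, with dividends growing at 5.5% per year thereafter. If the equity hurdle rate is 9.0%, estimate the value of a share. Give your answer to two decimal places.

Deferred-dividend DDM. At t=3 the remaining stream is a growing perpetuity with first payment D_4 = 3.28.
V_3 = D_4/(r−g) = 3.28/(0.09−0.055) = 93.7143
P₀ = V_3/(1+r)^3 = 93.7143/(1+0.09)^3 = 72.3646

$72.36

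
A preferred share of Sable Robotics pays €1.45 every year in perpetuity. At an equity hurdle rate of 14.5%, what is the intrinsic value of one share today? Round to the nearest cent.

Zero-growth DDM (perpetuity): P₀ = D/r = 1.45 / 0.145 = 10.0000

€10.00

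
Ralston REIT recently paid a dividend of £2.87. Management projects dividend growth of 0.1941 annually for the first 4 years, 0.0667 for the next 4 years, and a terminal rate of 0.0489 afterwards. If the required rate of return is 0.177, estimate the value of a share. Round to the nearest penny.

£38.27

Three-stage DDM. Project D₁…D_8; terminal Gordon value at t=8 with g = 0.0489; discount at r = 0.177.
D_1 = 3.4271
D_2 = 4.0923
D_3 = 4.8866
D_4 = 5.8351
D_5 = 6.2242
D_6 = 6.6394
D_7 = 7.0823
D_8 = 7.5546
TV_8 = 7.9241/(0.177−0.0489) = 61.8584
P₀ = Σ Dₜ/(1+r)ᵗ + TV_8/(1+r)^8 = 38.2656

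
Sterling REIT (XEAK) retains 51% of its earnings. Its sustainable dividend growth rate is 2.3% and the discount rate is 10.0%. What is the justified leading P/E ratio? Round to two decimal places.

Payout ratio b = 1 − 0.51 = 0.49.
Justified leading P/E = b/(r−g) = 0.49/(0.1−0.023) = 6.3636

6.36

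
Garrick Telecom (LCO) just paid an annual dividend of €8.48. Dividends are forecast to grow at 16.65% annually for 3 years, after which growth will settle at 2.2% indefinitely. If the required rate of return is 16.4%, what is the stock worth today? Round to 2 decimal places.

Two-stage DDM. Project D₁…D_3 at 0.1665, terminal growth 0.022, discount at r = 0.164.
D_1 = 9.8919
D_2 = 11.5389
D_3 = 13.4602
Terminal value at t=3: TV = D_4/(r−g) = 13.7563/(0.164−0.022) = 96.8752
P₀ = 9.8919/(1+0.164)^1 + 11.5389/(1+0.164)^2 + 13.4602/(1+0.164)^3 + 96.8752/(1+0.164)^3 = 86.9756

€86.98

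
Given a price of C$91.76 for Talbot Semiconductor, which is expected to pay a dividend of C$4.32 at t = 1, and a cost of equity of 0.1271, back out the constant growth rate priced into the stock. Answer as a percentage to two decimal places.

From P₀ = D₁/(r − g), the implied growth is g = r − D₁/P₀.
g = 0.1271 − 4.32/91.76 = 0.1271 − 0.04708 = 0.08002

8.00%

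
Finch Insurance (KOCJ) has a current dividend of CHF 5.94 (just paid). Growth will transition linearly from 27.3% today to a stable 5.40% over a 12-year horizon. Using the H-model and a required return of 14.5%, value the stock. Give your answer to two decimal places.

CHF 154.57

H-model: P₀ = D₀[(1+g_L) + H(g_S−g_L)]/(r−g_L), with H = 12/2 = 6.
P₀ = 5.94 × [(1+0.054) + 6×(0.273−0.054)] / (0.145−0.054)
   = 5.94 × 2.3680 / 0.091 = 154.5705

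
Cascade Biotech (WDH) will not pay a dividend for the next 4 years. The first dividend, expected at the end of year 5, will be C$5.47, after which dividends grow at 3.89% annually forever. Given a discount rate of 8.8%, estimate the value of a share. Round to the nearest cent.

C$79.50

Deferred-dividend DDM. At t=4 the remaining stream is a growing perpetuity with first payment D_5 = 5.47.
V_4 = D_5/(r−g) = 5.47/(0.088−0.0389) = 111.4053
P₀ = V_4/(1+r)^4 = 111.4053/(1+0.088)^4 = 79.5042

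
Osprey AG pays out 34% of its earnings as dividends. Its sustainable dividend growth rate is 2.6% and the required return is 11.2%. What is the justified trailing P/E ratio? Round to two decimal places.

4.06

Justified trailing P/E = b(1+g)/(r−g) = 0.34×(1+0.026)/(0.112−0.026) = 4.0563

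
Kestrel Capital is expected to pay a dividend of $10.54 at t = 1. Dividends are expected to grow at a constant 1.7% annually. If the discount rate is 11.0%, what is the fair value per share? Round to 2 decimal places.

Gordon growth model: P₀ = D₁/(r − g), with D₁ = 10.54 given directly.
P₀ = 10.5400 / (0.11 − 0.017) = 10.5400 / 0.093 = 113.3333

$113.33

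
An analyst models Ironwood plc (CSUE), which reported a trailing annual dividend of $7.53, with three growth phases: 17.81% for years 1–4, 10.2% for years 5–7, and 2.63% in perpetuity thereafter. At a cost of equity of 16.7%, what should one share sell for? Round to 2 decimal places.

Three-stage DDM. Project D₁…D_7; terminal Gordon value at t=7 with g = 0.0263; discount at r = 0.167.
D_1 = 8.8711
D_2 = 10.4510
D_3 = 12.3124
D_4 = 14.5052
D_5 = 15.9847
D_6 = 17.6152
D_7 = 19.4119
TV_7 = 19.9224/(0.167−0.0263) = 141.5952
P₀ = Σ Dₜ/(1+r)ᵗ + TV_7/(1+r)^7 = 99.8214

$99.82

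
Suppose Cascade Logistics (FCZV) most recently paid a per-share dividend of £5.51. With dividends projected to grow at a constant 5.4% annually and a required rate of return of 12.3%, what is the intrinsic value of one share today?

Gordon growth model: P₀ = D₁/(r − g). D₁ = 5.51 × (1 + 0.054) = 5.8075.
P₀ = 5.8075 / (0.123 − 0.054) = 5.8075 / 0.069 = 84.1672

£84.17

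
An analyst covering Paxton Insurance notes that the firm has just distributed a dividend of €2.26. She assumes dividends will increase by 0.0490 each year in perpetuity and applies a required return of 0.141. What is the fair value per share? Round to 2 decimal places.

€25.77

Gordon growth model: P₀ = D₁/(r − g). D₁ = 2.26 × (1 + 0.049) = 2.3707.
P₀ = 2.3707 / (0.141 − 0.049) = 2.3707 / 0.092 = 25.7689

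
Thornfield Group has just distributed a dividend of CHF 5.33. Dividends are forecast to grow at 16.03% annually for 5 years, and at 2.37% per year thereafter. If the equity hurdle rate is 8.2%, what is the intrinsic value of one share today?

Two-stage DDM. Project D₁…D_5 at 0.1603, terminal growth 0.0237, discount at r = 0.082.
D_1 = 6.1844
D_2 = 7.1758
D_3 = 8.3260
D_4 = 9.6607
D_5 = 11.2093
Terminal value at t=5: TV = D_6/(r−g) = 11.4750/(0.082−0.0237) = 196.8262
P₀ = 6.1844/(1+0.082)^1 + 7.1758/(1+0.082)^2 + 8.3260/(1+0.082)^3 + 9.6607/(1+0.082)^4 + 11.2093/(1+0.082)^5 + 196.8262/(1+0.082)^5 = 165.7482

CHF 165.75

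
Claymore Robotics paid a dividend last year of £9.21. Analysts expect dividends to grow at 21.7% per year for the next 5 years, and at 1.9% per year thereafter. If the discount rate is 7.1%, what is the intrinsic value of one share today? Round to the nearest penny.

£410.60

Two-stage DDM. Project D₁…D_5 at 0.217, terminal growth 0.019, discount at r = 0.071.
D_1 = 11.2086
D_2 = 13.6408
D_3 = 16.6009
D_4 = 20.2033
D_5 = 24.5874
Terminal value at t=5: TV = D_6/(r−g) = 25.0546/(0.071−0.019) = 481.8184
P₀ = 11.2086/(1+0.071)^1 + 13.6408/(1+0.071)^2 + 16.6009/(1+0.071)^3 + 20.2033/(1+0.071)^4 + 24.5874/(1+0.071)^5 + 481.8184/(1+0.071)^5 = 410.6044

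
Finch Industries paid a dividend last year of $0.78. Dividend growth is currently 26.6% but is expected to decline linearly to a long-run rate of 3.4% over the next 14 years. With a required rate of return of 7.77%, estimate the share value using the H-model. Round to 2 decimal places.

$47.44

H-model: P₀ = D₀[(1+g_L) + H(g_S−g_L)]/(r−g_L), with H = 14/2 = 7.
P₀ = 0.78 × [(1+0.034) + 7×(0.266−0.034)] / (0.0777−0.034)
   = 0.78 × 2.6580 / 0.0437 = 47.4426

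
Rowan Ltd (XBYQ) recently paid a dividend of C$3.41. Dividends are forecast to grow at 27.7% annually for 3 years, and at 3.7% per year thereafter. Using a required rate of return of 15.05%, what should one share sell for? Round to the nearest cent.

C$55.25

Two-stage DDM. Project D₁…D_3 at 0.277, terminal growth 0.037, discount at r = 0.1505.
D_1 = 4.3546
D_2 = 5.5608
D_3 = 7.1011
Terminal value at t=3: TV = D_4/(r−g) = 7.3639/(0.1505−0.037) = 64.8799
P₀ = 4.3546/(1+0.1505)^1 + 5.5608/(1+0.1505)^2 + 7.1011/(1+0.1505)^3 + 64.8799/(1+0.1505)^3 = 55.2530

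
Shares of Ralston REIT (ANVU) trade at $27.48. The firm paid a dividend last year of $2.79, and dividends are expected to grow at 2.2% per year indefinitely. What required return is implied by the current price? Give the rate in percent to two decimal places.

Rearranging the constant-growth DDM: r = D₁/P₀ + g.
D₁ = 2.79 × (1 + 0.022) = 2.8514.
r = 2.8514 / 27.48 + 0.022 = 0.10376 + 0.022 = 0.12576

12.58%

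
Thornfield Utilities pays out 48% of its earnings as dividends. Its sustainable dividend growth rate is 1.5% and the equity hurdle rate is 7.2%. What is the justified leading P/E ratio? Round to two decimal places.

Justified leading P/E = b/(r−g) = 0.48/(0.072−0.015) = 8.4211

8.42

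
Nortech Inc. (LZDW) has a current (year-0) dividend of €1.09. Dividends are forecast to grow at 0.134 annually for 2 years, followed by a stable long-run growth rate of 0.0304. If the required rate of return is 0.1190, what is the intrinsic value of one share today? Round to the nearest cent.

Two-stage DDM. Project D₁…D_2 at 0.134, terminal growth 0.0304, discount at r = 0.119.
D_1 = 1.2361
D_2 = 1.4017
Terminal value at t=2: TV = D_3/(r−g) = 1.4443/(0.119−0.0304) = 16.3014
P₀ = 1.2361/(1+0.119)^1 + 1.4017/(1+0.119)^2 + 16.3014/(1+0.119)^2 = 15.2426

€15.24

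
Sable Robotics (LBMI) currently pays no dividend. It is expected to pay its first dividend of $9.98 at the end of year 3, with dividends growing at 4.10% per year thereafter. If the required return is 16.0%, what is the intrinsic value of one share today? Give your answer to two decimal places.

Deferred-dividend DDM. At t=2 the remaining stream is a growing perpetuity with first payment D_3 = 9.98.
V_2 = D_3/(r−g) = 9.98/(0.16−0.041) = 83.8655
P₀ = V_2/(1+r)^2 = 83.8655/(1+0.16)^2 = 62.3258

$62.33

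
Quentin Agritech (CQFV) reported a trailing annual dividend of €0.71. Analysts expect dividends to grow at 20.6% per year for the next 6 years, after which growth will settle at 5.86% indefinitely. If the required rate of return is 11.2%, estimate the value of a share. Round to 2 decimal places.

Two-stage DDM. Project D₁…D_6 at 0.206, terminal growth 0.0586, discount at r = 0.112.
D_1 = 0.8563
D_2 = 1.0326
D_3 = 1.2454
D_4 = 1.5019
D_5 = 1.8113
D_6 = 2.1845
Terminal value at t=6: TV = D_7/(r−g) = 2.3125/(0.112−0.0586) = 43.3045
P₀ = 0.8563/(1+0.112)^1 + 1.0326/(1+0.112)^2 + 1.2454/(1+0.112)^3 + 1.5019/(1+0.112)^4 + 1.8113/(1+0.112)^5 + 2.1845/(1+0.112)^6 + 43.3045/(1+0.112)^6 = 28.6174

€28.62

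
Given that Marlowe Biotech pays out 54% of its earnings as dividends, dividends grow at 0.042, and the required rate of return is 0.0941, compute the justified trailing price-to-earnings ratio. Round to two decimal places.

Justified trailing P/E = b(1+g)/(r−g) = 0.54×(1+0.042)/(0.0941−0.042) = 10.8000

10.80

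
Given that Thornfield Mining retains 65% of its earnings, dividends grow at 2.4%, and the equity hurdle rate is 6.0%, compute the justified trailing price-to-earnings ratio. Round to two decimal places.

Payout ratio b = 1 − 0.65 = 0.35.
Justified trailing P/E = b(1+g)/(r−g) = 0.35×(1+0.024)/(0.06−0.024) = 9.9556

9.96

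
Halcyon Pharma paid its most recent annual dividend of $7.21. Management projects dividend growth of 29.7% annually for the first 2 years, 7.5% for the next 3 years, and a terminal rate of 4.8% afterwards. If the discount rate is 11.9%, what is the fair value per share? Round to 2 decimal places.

Three-stage DDM. Project D₁…D_5; terminal Gordon value at t=5 with g = 0.048; discount at r = 0.119.
D_1 = 9.3514
D_2 = 12.1287
D_3 = 13.0384
D_4 = 14.0163
D_5 = 15.0675
TV_5 = 15.7907/(0.119−0.048) = 222.4045
P₀ = Σ Dₜ/(1+r)ᵗ + TV_5/(1+r)^5 = 171.6391

$171.64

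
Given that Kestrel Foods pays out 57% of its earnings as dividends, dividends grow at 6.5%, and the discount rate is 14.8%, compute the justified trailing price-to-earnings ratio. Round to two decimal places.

Justified trailing P/E = b(1+g)/(r−g) = 0.57×(1+0.065)/(0.148−0.065) = 7.3139

7.31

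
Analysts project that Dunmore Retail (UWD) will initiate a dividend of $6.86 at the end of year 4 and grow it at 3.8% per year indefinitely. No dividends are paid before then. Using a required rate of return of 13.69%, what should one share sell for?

$47.20

Deferred-dividend DDM. At t=3 the remaining stream is a growing perpetuity with first payment D_4 = 6.86.
V_3 = D_4/(r−g) = 6.86/(0.1369−0.038) = 69.3630
P₀ = V_3/(1+r)^3 = 69.3630/(1+0.1369)^3 = 47.2021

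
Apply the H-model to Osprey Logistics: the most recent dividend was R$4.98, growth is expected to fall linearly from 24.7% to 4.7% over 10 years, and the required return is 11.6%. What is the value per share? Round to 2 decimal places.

H-model: P₀ = D₀[(1+g_L) + H(g_S−g_L)]/(r−g_L), with H = 10/2 = 5.
P₀ = 4.98 × [(1+0.047) + 5×(0.247−0.047)] / (0.116−0.047)
   = 4.98 × 2.0470 / 0.069 = 147.7400

R$147.74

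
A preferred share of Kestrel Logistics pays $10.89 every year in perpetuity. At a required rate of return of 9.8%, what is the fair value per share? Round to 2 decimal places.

Zero-growth DDM (perpetuity): P₀ = D/r = 10.89 / 0.098 = 111.1224

$111.12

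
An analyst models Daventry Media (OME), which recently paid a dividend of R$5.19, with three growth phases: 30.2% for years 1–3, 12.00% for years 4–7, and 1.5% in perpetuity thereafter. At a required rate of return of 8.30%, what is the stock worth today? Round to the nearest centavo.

R$215.99

Three-stage DDM. Project D₁…D_7; terminal Gordon value at t=7 with g = 0.015; discount at r = 0.083.
D_1 = 6.7574
D_2 = 8.7981
D_3 = 11.4551
D_4 = 12.8298
D_5 = 14.3693
D_6 = 16.0936
D_7 = 18.0249
TV_7 = 18.2953/(0.083−0.015) = 269.0479
P₀ = Σ Dₜ/(1+r)ᵗ + TV_7/(1+r)^7 = 215.9872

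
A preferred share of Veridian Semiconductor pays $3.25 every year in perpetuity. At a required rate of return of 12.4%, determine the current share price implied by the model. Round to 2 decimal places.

$26.21

Zero-growth DDM (perpetuity): P₀ = D/r = 3.25 / 0.124 = 26.2097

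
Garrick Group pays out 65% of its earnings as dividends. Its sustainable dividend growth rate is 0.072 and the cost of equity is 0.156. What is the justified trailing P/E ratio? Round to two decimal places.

8.30

Justified trailing P/E = b(1+g)/(r−g) = 0.65×(1+0.072)/(0.156−0.072) = 8.2952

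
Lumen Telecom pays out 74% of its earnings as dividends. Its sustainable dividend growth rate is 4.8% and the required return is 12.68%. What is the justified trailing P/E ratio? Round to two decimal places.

9.84

Justified trailing P/E = b(1+g)/(r−g) = 0.74×(1+0.048)/(0.1268−0.048) = 9.8416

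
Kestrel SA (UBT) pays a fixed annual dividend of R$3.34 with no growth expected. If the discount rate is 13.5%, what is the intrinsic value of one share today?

R$24.74

Zero-growth DDM (perpetuity): P₀ = D/r = 3.34 / 0.135 = 24.7407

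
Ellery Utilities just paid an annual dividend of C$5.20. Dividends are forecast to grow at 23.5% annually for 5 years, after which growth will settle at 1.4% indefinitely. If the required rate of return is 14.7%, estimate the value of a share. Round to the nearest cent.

Two-stage DDM. Project D₁…D_5 at 0.235, terminal growth 0.014, discount at r = 0.147.
D_1 = 6.4220
D_2 = 7.9312
D_3 = 9.7950
D_4 = 12.0968
D_5 = 14.9396
Terminal value at t=5: TV = D_6/(r−g) = 15.1487/(0.147−0.014) = 113.9002
P₀ = 6.4220/(1+0.147)^1 + 7.9312/(1+0.147)^2 + 9.7950/(1+0.147)^3 + 12.0968/(1+0.147)^4 + 14.9396/(1+0.147)^5 + 113.9002/(1+0.147)^5 = 90.0058

C$90.01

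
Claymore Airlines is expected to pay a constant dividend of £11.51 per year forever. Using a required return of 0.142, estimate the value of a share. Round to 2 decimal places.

£81.06

Zero-growth DDM (perpetuity): P₀ = D/r = 11.51 / 0.142 = 81.0563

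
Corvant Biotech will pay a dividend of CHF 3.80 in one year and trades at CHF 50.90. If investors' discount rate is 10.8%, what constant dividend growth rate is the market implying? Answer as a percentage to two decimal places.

From P₀ = D₁/(r − g), the implied growth is g = r − D₁/P₀.
g = 0.108 − 3.80/50.90 = 0.108 − 0.07466 = 0.03334

3.33%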